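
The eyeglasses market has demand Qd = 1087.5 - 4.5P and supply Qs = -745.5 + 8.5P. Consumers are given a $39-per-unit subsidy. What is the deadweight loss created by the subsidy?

Deadweight loss = $2237.625

Pre-subsidy: 1087.5 - 4.5P = -745.5 + 8.5P gives P* = 141, Q* = 453.
With the rebate, buyers effectively pay Pb = Ps − 39, where Ps is the price sellers receive.
Demand in terms of Ps becomes Qd = 1087.5 − 4.5(Ps − 39) = 1263 - 4.5Ps. Setting this equal to supply: 1263 - 4.5Ps = -745.5 + 8.5Ps, so Ps = 154.5.
Buyers pay Pb = 154.5 − 39 = 115.5; Q' = -745.5 + 8.5·154.5 = 567.75.
The subsidy expands output by 567.75 − 453 = 114.75 past the efficient level; on those units the gap between marginal cost and willingness to pay runs from 0 up to 39.
DWL = ½ × 39 × 114.75 = 2237.625.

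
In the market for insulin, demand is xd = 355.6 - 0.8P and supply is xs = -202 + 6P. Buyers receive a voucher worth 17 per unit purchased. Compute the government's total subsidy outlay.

Pre-subsidy: 355.6 - 0.8P = -202 + 6P gives P* = 82, x* = 290.
With the rebate, buyers effectively pay Pb = Ps − 17, where Ps is the price sellers receive.
Demand in terms of Ps becomes xd = 355.6 − 0.8(Ps − 17) = 369.2 - 0.8Ps. Setting this equal to supply: 369.2 - 0.8Ps = -202 + 6Ps, so Ps = 84.
Buyers pay Pb = 84 − 17 = 67; x' = -202 + 6·84 = 302.
Government outlay = subsidy × quantity = 17 × 302 = 5134.

Government cost = 5134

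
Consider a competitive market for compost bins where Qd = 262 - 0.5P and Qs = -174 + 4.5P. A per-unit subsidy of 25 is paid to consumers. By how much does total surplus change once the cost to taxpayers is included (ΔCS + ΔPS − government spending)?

Net change in total surplus = -140.625

Pre-subsidy: 262 - 0.5P = -174 + 4.5P gives P* = 87.2, Q* = 218.4.
With the rebate, buyers effectively pay Pb = Ps − 25, where Ps is the price sellers receive.
Demand in terms of Ps becomes Qd = 262 − 0.5(Ps − 25) = 274.5 - 0.5Ps. Setting this equal to supply: 274.5 - 0.5Ps = -174 + 4.5Ps, so Ps = 89.7.
Buyers pay Pb = 89.7 − 25 = 64.7; Q' = -174 + 4.5·89.7 = 229.65.
ΔCS = ½(218.4 + 229.65)(87.2 − 64.7) = 5040.5625; ΔPS = ½(218.4 + 229.65)(89.7 − 87.2) = 560.0625.
Government spending = 25 × 229.65 = 5741.25.
Net change = 5040.5625 + 560.0625 − 5741.25 = -140.625. The loss equals the DWL triangle ½·25·11.25.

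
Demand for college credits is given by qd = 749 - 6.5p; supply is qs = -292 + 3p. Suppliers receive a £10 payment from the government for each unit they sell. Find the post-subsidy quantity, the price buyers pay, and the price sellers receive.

Pre-subsidy: 749 - 6.5p = -292 + 3p gives p* = 2082/19, q* = 698/19.
With the subsidy, sellers receive ps = pb + 10 for each unit, where pb is the price buyers pay.
Supply in terms of pb becomes qs = -292 + 3(pb + 10) = -262 + 3pb. Setting this equal to demand: 749 - 6.5pb = -262 + 3pb, so pb = 2022/19.
Sellers receive ps = 2022/19 + 10 = 2212/19; q' = 749 − 6.5·(2022/19) = 1088/19.

q' = 1088/19; buyers pay 2022/19; sellers receive 2212/19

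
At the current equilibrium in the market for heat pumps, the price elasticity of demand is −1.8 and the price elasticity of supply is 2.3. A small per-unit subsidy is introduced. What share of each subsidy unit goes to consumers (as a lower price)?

For a small subsidy around the equilibrium, the benefit split depends on the relative slopes, which at a point are proportional to the elasticities.
Buyer share = εs/(εs + |εd|) = 2.3/(2.3 + 1.8) = 23/41; seller share = |εd|/(εs + |εd|) = 18/41.

Consumer share = 23/41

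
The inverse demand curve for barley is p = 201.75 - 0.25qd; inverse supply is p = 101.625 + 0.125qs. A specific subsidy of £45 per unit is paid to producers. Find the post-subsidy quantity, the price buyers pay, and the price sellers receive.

Pre-subsidy: 201.75 - 0.25q = 101.625 + 0.125q gives q* = 267 and p* = 135.
With the subsidy, sellers receive ps = pb + 45 for each unit, where pb is the price buyers pay.
On the curves, pb = 201.75 - 0.25q and ps = 101.625 + 0.125q; the wedge ps − pb = 45 gives 101.625 + 0.125q − (201.75 - 0.25q) = 45, so q' = 387.
Then pb = 201.75 − 0.25·387 = 105 and ps = 101.625 + 0.125·387 = 150.

q' = 387; buyers pay £105; sellers receive £150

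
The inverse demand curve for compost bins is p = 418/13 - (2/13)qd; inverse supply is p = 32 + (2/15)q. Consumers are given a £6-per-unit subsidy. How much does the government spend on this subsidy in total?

Pre-subsidy: 418/13 - (2/13)q = 32 + (2/15)q gives q* = 15/28 and p* = 449/14.
With the rebate, buyers effectively pay pb = ps − 6, where ps is the price sellers receive.
On the curves, pb = 418/13 - (2/13)q and ps = 32 + (2/15)q; the wedge ps − pb = 6 gives 32 + (2/15)q − (418/13 - (2/13)q) = 6, so q' = 150/7.
Then pb = 418/13 − (2/13)·(150/7) = 202/7 and ps = 32 + (2/15)·(150/7) = 244/7.
Government outlay = subsidy × quantity = 6 × 150/7 = 900/7.

Government cost = 900/7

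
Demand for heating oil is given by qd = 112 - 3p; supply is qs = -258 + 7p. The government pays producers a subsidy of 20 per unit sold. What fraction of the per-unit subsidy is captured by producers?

Pre-subsidy: 112 - 3p = -258 + 7p gives p* = 37, q* = 1.
With the subsidy, sellers receive ps = pb + 20 for each unit, where pb is the price buyers pay.
Supply in terms of pb becomes qs = -258 + 7(pb + 20) = -118 + 7pb. Setting this equal to demand: 112 - 3pb = -118 + 7pb, so pb = 23.
Sellers receive ps = 23 + 20 = 43; q' = 112 − 3·23 = 43.
Buyers' price falls by p* − pb = 37 − 23 = 14; sellers' price rises by ps − p* = 43 − 37 = 6.
So producers capture 6/20 = 0.3 of each unit of subsidy.

Producer share = 0.3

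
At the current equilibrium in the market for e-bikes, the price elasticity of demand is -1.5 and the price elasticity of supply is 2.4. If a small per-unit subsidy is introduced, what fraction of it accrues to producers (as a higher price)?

For a small subsidy around the equilibrium, the benefit split depends on the relative slopes, which at a point are proportional to the elasticities.
Buyer share = εs/(εs + |εd|) = 2.4/(2.4 + 1.5) = 8/13; seller share = |εd|/(εs + |εd|) = 5/13.
So producers capture 5/13 of the subsidy.

Producer share = 5/13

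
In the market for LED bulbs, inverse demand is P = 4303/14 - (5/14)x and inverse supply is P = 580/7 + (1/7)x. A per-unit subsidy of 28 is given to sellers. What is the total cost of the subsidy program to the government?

Government cost = 14140

Pre-subsidy: 4303/14 - (5/14)x = 580/7 + (1/7)x gives x* = 449 and P* = 147.
With the subsidy, sellers receive Ps = Pb + 28 for each unit, where Pb is the price buyers pay.
On the curves, Pb = 4303/14 - (5/14)x and Ps = 580/7 + (1/7)x; the wedge Ps − Pb = 28 gives 580/7 + (1/7)x − (4303/14 - (5/14)x) = 28, so x' = 505.
Then Pb = 4303/14 − (5/14)·505 = 127 and Ps = 580/7 + (1/7)·505 = 155.
Government outlay = subsidy × quantity = 28 × 505 = 14140.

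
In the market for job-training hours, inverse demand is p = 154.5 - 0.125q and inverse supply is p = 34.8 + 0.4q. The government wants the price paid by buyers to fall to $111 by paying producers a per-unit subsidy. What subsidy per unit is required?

Required subsidy s = $63 per unit

At a buyer price of 111, quantity demanded is 1236 − 8·111 = 348.
Sellers supply 348 only when they receive ps = 34.8 + 0.4·348 = 174.
s = ps − pb = 174 − 111 = 63.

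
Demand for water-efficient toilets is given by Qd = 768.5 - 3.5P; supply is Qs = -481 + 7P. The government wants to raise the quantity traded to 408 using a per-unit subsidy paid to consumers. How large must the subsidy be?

At Q = 408, invert demand for the buyer price: Pb = (768.5 − 408)/3.5 = 103; invert supply for the seller price: Ps = (408 − (-481))/7 = 127.
The subsidy must fill the gap: s = Ps − Pb = 127 − 103 = 24.

Required subsidy s = 24 per unit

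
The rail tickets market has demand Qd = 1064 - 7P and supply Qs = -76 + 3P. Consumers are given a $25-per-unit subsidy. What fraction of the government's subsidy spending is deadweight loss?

Pre-subsidy: 1064 - 7P = -76 + 3P gives P* = 114, Q* = 266.
With the rebate, buyers effectively pay Pb = Ps − 25, where Ps is the price sellers receive.
Demand in terms of Ps becomes Qd = 1064 − 7(Ps − 25) = 1239 - 7Ps. Setting this equal to supply: 1239 - 7Ps = -76 + 3Ps, so Ps = 131.5.
Buyers pay Pb = 131.5 − 25 = 106.5; Q' = -76 + 3·131.5 = 318.5.
ΔCS = ½(266 + 318.5)(114 − 106.5) = 2191.875; ΔPS = ½(266 + 318.5)(131.5 − 114) = 5114.375.
Government spending = 25 × 318.5 = 7962.5.
DWL = ½ × 25 × (318.5 − 266) = 656.25; fraction = 656.25 / 7962.5 = 15/182.

DWL / government spending = 15/182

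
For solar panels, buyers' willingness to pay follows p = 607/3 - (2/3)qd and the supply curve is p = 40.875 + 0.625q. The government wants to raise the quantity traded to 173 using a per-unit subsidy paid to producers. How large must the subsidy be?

Required subsidy s = 62 per unit

At q = 173, from the demand curve buyers pay pb = 607/3 − (2/3)·173 = 87; from the supply curve sellers need ps = 40.875 + 0.625·173 = 149.
The subsidy must fill the gap: s = ps − pb = 149 − 87 = 62.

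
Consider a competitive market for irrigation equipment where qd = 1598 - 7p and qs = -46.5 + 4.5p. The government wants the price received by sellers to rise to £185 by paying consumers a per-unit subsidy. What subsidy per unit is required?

Required subsidy s = £69 per unit

At a seller price of 185, quantity supplied is -46.5 + 4.5·185 = 786.
Buyers absorb 786 only when they pay pb with 1598 − 7·pb = 786, i.e. pb = 116.
s = ps − pb = 185 − 116 = 69.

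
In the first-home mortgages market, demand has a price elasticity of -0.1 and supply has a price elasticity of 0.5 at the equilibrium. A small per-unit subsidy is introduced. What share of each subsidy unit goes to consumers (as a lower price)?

Consumer share = 5/6

For a small subsidy around the equilibrium, the benefit split depends on the relative slopes, which at a point are proportional to the elasticities.
Buyer share = εs/(εs + |εd|) = 0.5/(0.5 + 0.1) = 5/6; seller share = |εd|/(εs + |εd|) = 1/6.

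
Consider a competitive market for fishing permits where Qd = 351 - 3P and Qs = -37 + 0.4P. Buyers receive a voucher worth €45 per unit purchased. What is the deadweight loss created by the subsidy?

Pre-subsidy: 351 - 3P = -37 + 0.4P gives P* = 1940/17, Q* = 147/17.
With the rebate, buyers effectively pay Pb = Ps − 45, where Ps is the price sellers receive.
Demand in terms of Ps becomes Qd = 351 − 3(Ps − 45) = 486 - 3Ps. Setting this equal to supply: 486 - 3Ps = -37 + 0.4Ps, so Ps = 2615/17.
Buyers pay Pb = 2615/17 − 45 = 1850/17; Q' = -37 + 0.4·(2615/17) = 417/17.
The subsidy expands output by 417/17 − 147/17 = 270/17 past the efficient level; on those units the gap between marginal cost and willingness to pay runs from 0 up to 45.
DWL = ½ × 45 × 270/17 = 6075/17.

Deadweight loss = 6075/17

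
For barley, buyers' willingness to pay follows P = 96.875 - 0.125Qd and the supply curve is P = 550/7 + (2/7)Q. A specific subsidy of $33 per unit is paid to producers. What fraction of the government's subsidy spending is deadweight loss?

DWL / government spending = 924/2873

Pre-subsidy: 96.875 - 0.125Q = 550/7 + (2/7)Q gives Q* = 1025/23 and P* = 2100/23.
With the subsidy, sellers receive Ps = Pb + 33 for each unit, where Pb is the price buyers pay.
On the curves, Pb = 96.875 - 0.125Q and Ps = 550/7 + (2/7)Q; the wedge Ps − Pb = 33 gives 550/7 + (2/7)Q − (96.875 - 0.125Q) = 33, so Q' = 2873/23.
Then Pb = 96.875 − 0.125·(2873/23) = 1869/23 and Ps = 550/7 + (2/7)·(2873/23) = 2628/23.
ΔCS = ½(1025/23 + 2873/23)(2100/23 − 1869/23) = 450219/529; ΔPS = ½(1025/23 + 2873/23)(2628/23 − 2100/23) = 1029072/529.
Government spending = 33 × 2873/23 = 94809/23.
DWL = ½ × 33 × (2873/23 − 1025/23) = 30492/23; fraction = (30492/23) / (94809/23) = 924/2873.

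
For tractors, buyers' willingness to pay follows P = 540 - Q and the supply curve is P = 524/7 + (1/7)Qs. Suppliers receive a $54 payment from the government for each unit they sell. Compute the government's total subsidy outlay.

Pre-subsidy: 540 - Q = 524/7 + (1/7)Q gives Q* = 407 and P* = 133.
With the subsidy, sellers receive Ps = Pb + 54 for each unit, where Pb is the price buyers pay.
On the curves, Pb = 540 - Q and Ps = 524/7 + (1/7)Q; the wedge Ps − Pb = 54 gives 524/7 + (1/7)Q − (540 - Q) = 54, so Q' = 454.25.
Then Pb = 540 − 1·454.25 = 85.75 and Ps = 524/7 + (1/7)·454.25 = 139.75.
Government outlay = subsidy × quantity = 54 × 454.25 = 24529.5.

Government cost = $24529.5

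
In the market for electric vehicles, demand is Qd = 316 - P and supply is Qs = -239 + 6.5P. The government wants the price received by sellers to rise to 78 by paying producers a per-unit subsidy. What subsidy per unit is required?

At a seller price of 78, quantity supplied is -239 + 6.5·78 = 268.
Buyers absorb 268 only when they pay Pb with 316 − 1·Pb = 268, i.e. Pb = 48.
s = Ps − Pb = 78 − 48 = 30.

Required subsidy s = 30 per unit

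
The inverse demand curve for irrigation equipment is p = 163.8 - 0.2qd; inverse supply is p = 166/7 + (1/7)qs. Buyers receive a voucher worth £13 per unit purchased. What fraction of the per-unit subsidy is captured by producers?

Pre-subsidy: 163.8 - 0.2q = 166/7 + (1/7)q gives q* = 4903/12 and p* = 985/12.
With the rebate, buyers effectively pay pb = ps − 13, where ps is the price sellers receive.
On the curves, pb = 163.8 - 0.2q and ps = 166/7 + (1/7)q; the wedge ps − pb = 13 gives 166/7 + (1/7)q − (163.8 - 0.2q) = 13, so q' = 446.5.
Then pb = 163.8 − 0.2·446.5 = 74.5 and ps = 166/7 + (1/7)·446.5 = 87.5.
Buyers' price falls by p* − pb = 985/12 − 74.5 = 91/12; sellers' price rises by ps − p* = 87.5 − 985/12 = 65/12.
So producers capture (65/12)/13 = 5/12 of each unit of subsidy.

Producer share = 5/12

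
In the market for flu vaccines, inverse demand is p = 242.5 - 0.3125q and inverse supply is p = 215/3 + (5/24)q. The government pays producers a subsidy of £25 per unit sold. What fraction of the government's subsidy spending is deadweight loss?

DWL / government spending = 3/47

Pre-subsidy: 242.5 - 0.3125q = 215/3 + (5/24)q gives q* = 328 and p* = 140.
With the subsidy, sellers receive ps = pb + 25 for each unit, where pb is the price buyers pay.
On the curves, pb = 242.5 - 0.3125q and ps = 215/3 + (5/24)q; the wedge ps − pb = 25 gives 215/3 + (5/24)q − (242.5 - 0.3125q) = 25, so q' = 376.
Then pb = 242.5 − 0.3125·376 = 125 and ps = 215/3 + (5/24)·376 = 150.
ΔCS = ½(328 + 376)(140 − 125) = 5280; ΔPS = ½(328 + 376)(150 − 140) = 3520.
Government spending = 25 × 376 = 9400.
DWL = ½ × 25 × (376 − 328) = 600; fraction = 600 / 9400 = 3/47.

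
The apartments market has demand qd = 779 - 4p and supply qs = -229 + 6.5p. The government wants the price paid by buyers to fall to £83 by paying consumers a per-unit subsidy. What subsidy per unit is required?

At a buyer price of 83, quantity demanded is 779 − 4·83 = 447.
Sellers supply 447 only when they receive ps with -229 + 6.5·ps = 447, i.e. ps = 104.
s = ps − pb = 104 − 83 = 21.

Required subsidy s = £21 per unit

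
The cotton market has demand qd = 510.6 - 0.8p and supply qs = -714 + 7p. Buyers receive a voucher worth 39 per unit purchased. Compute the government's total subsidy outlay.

Pre-subsidy: 510.6 - 0.8p = -714 + 7p gives p* = 157, q* = 385.
With the rebate, buyers effectively pay pb = ps − 39, where ps is the price sellers receive.
Demand in terms of ps becomes qd = 510.6 − 0.8(ps − 39) = 541.8 - 0.8ps. Setting this equal to supply: 541.8 - 0.8ps = -714 + 7ps, so ps = 161.
Buyers pay pb = 161 − 39 = 122; q' = -714 + 7·161 = 413.
Government outlay = subsidy × quantity = 39 × 413 = 16107.

Government cost = 16107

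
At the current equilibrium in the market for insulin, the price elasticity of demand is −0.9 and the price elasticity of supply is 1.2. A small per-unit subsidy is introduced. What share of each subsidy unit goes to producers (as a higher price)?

Producer share = 3/7

For a small subsidy around the equilibrium, the benefit split depends on the relative slopes, which at a point are proportional to the elasticities.
Buyer share = εs/(εs + |εd|) = 1.2/(1.2 + 0.9) = 4/7; seller share = |εd|/(εs + |εd|) = 3/7.
So producers capture 3/7 of the subsidy.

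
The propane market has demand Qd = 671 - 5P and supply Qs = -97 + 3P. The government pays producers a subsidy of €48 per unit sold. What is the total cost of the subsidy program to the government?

Pre-subsidy: 671 - 5P = -97 + 3P gives P* = 96, Q* = 191.
With the subsidy, sellers receive Ps = Pb + 48 for each unit, where Pb is the price buyers pay.
Supply in terms of Pb becomes Qs = -97 + 3(Pb + 48) = 47 + 3Pb. Setting this equal to demand: 671 - 5Pb = 47 + 3Pb, so Pb = 78.
Sellers receive Ps = 78 + 48 = 126; Q' = 671 − 5·78 = 281.
Government outlay = subsidy × quantity = 48 × 281 = 13488.

Government cost = €13488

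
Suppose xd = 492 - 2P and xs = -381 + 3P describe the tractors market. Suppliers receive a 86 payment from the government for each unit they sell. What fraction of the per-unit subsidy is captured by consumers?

Consumer share = 0.6

Pre-subsidy: 492 - 2P = -381 + 3P gives P* = 174.6, x* = 142.8.
With the subsidy, sellers receive Ps = Pb + 86 for each unit, where Pb is the price buyers pay.
Supply in terms of Pb becomes xs = -381 + 3(Pb + 86) = -123 + 3Pb. Setting this equal to demand: 492 - 2Pb = -123 + 3Pb, so Pb = 123.
Sellers receive Ps = 123 + 86 = 209; x' = 492 − 2·123 = 246.
Buyers' price falls by P* − Pb = 174.6 − 123 = 51.6; sellers' price rises by Ps − P* = 209 − 174.6 = 34.4.
So consumers capture 51.6/86 = 0.6 of each unit of subsidy.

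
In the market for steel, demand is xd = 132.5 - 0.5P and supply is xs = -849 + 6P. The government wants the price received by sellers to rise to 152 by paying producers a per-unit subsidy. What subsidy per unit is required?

At a seller price of 152, quantity supplied is -849 + 6·152 = 63.
Buyers absorb 63 only when they pay Pb with 132.5 − 0.5·Pb = 63, i.e. Pb = 139.
s = Ps − Pb = 152 − 139 = 13.

Required subsidy s = 13 per unit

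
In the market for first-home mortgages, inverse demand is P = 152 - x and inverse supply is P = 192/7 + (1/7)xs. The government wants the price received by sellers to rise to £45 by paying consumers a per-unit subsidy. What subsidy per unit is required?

At a seller price of 45, quantity supplied is -192 + 7·45 = 123.
Buyers absorb 123 only when they pay Pb = 152 − 1·123 = 29.
s = Ps − Pb = 45 − 29 = 16.

Required subsidy s = £16 per unit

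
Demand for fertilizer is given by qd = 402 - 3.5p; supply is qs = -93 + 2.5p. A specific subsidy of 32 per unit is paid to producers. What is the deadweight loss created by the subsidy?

Pre-subsidy: 402 - 3.5p = -93 + 2.5p gives p* = 82.5, q* = 113.25.
With the subsidy, sellers receive ps = pb + 32 for each unit, where pb is the price buyers pay.
Supply in terms of pb becomes qs = -93 + 2.5(pb + 32) = -13 + 2.5pb. Setting this equal to demand: 402 - 3.5pb = -13 + 2.5pb, so pb = 415/6.
Sellers receive ps = 415/6 + 32 = 607/6; q' = 402 − 3.5·(415/6) = 1919/12.
The subsidy expands output by 1919/12 − 113.25 = 140/3 past the efficient level; on those units the gap between marginal cost and willingness to pay runs from 0 up to 32.
DWL = ½ × 32 × 140/3 = 2240/3.

Deadweight loss = 2240/3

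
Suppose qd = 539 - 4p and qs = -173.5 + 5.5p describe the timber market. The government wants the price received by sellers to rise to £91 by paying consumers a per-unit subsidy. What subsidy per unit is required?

At a seller price of 91, quantity supplied is -173.5 + 5.5·91 = 327.
Buyers absorb 327 only when they pay pb with 539 − 4·pb = 327, i.e. pb = 53.
s = ps − pb = 91 − 53 = 38.

Required subsidy s = £38 per unit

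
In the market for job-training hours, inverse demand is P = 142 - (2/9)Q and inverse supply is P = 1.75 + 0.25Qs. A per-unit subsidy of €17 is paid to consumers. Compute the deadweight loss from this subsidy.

Deadweight loss = €306

Pre-subsidy: 142 - (2/9)Q = 1.75 + 0.25Q gives Q* = 297 and P* = 76.
With the rebate, buyers effectively pay Pb = Ps − 17, where Ps is the price sellers receive.
On the curves, Pb = 142 - (2/9)Q and Ps = 1.75 + 0.25Q; the wedge Ps − Pb = 17 gives 1.75 + 0.25Q − (142 - (2/9)Q) = 17, so Q' = 333.
Then Pb = 142 − (2/9)·333 = 68 and Ps = 1.75 + 0.25·333 = 85.
The subsidy expands output by 333 − 297 = 36 past the efficient level; on those units the gap between marginal cost and willingness to pay runs from 0 up to 17.
DWL = ½ × 17 × 36 = 306.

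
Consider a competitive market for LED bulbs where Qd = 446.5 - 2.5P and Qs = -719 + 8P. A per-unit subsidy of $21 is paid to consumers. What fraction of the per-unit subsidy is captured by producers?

Pre-subsidy: 446.5 - 2.5P = -719 + 8P gives P* = 111, Q* = 169.
With the rebate, buyers effectively pay Pb = Ps − 21, where Ps is the price sellers receive.
Demand in terms of Ps becomes Qd = 446.5 − 2.5(Ps − 21) = 499 - 2.5Ps. Setting this equal to supply: 499 - 2.5Ps = -719 + 8Ps, so Ps = 116.
Buyers pay Pb = 116 − 21 = 95; Q' = -719 + 8·116 = 209.
Buyers' price falls by P* − Pb = 111 − 95 = 16; sellers' price rises by Ps − P* = 116 − 111 = 5.
So producers capture 5/21 = 5/21 of each unit of subsidy.

Producer share = 5/21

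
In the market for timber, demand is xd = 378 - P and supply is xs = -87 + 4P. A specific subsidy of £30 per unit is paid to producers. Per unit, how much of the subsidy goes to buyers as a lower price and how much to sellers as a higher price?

Pre-subsidy: 378 - P = -87 + 4P gives P* = 93, x* = 285.
With the subsidy, sellers receive Ps = Pb + 30 for each unit, where Pb is the price buyers pay.
Supply in terms of Pb becomes xs = -87 + 4(Pb + 30) = 33 + 4Pb. Setting this equal to demand: 378 - Pb = 33 + 4Pb, so Pb = 69.
Sellers receive Ps = 69 + 30 = 99; x' = 378 − 1·69 = 309.
Buyers' price falls by P* − Pb = 93 − 69 = 24; sellers' price rises by Ps − P* = 99 − 93 = 6.

Buyers gain £24 per unit; sellers gain £6 per unit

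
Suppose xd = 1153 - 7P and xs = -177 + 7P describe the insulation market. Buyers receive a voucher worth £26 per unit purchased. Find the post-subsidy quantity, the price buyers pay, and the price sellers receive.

x' = 579; buyers pay £82; sellers receive £108

Pre-subsidy: 1153 - 7P = -177 + 7P gives P* = 95, x* = 488.
With the rebate, buyers effectively pay Pb = Ps − 26, where Ps is the price sellers receive.
Demand in terms of Ps becomes xd = 1153 − 7(Ps − 26) = 1335 - 7Ps. Setting this equal to supply: 1335 - 7Ps = -177 + 7Ps, so Ps = 108.
Buyers pay Pb = 108 − 26 = 82; x' = -177 + 7·108 = 579.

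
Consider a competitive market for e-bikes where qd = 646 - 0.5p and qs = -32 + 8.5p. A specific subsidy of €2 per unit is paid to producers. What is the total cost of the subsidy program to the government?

Pre-subsidy: 646 - 0.5p = -32 + 8.5p gives p* = 226/3, q* = 1825/3.
With the subsidy, sellers receive ps = pb + 2 for each unit, where pb is the price buyers pay.
Supply in terms of pb becomes qs = -32 + 8.5(pb + 2) = -15 + 8.5pb. Setting this equal to demand: 646 - 0.5pb = -15 + 8.5pb, so pb = 661/9.
Sellers receive ps = 661/9 + 2 = 679/9; q' = 646 − 0.5·(661/9) = 10967/18.
Government outlay = subsidy × quantity = 2 × 10967/18 = 10967/9.

Government cost = 10967/9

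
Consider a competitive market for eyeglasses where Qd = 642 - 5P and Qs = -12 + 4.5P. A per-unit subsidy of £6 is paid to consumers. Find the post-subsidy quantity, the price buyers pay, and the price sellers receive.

Pre-subsidy: 642 - 5P = -12 + 4.5P gives P* = 1308/19, Q* = 5658/19.
With the rebate, buyers effectively pay Pb = Ps − 6, where Ps is the price sellers receive.
Demand in terms of Ps becomes Qd = 642 − 5(Ps − 6) = 672 - 5Ps. Setting this equal to supply: 672 - 5Ps = -12 + 4.5Ps, so Ps = 72.
Buyers pay Pb = 72 − 6 = 66; Q' = -12 + 4.5·72 = 312.

Q' = 312; buyers pay £66; sellers receive £72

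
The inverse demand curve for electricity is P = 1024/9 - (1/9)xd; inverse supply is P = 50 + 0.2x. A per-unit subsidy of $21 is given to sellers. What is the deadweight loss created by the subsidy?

Pre-subsidy: 1024/9 - (1/9)x = 50 + 0.2x gives x* = 205 and P* = 91.
With the subsidy, sellers receive Ps = Pb + 21 for each unit, where Pb is the price buyers pay.
On the curves, Pb = 1024/9 - (1/9)x and Ps = 50 + 0.2x; the wedge Ps − Pb = 21 gives 50 + 0.2x − (1024/9 - (1/9)x) = 21, so x' = 272.5.
Then Pb = 1024/9 − (1/9)·272.5 = 83.5 and Ps = 50 + 0.2·272.5 = 104.5.
The subsidy expands output by 272.5 − 205 = 67.5 past the efficient level; on those units the gap between marginal cost and willingness to pay runs from 0 up to 21.
DWL = ½ × 21 × 67.5 = 708.75.

Deadweight loss = $708.75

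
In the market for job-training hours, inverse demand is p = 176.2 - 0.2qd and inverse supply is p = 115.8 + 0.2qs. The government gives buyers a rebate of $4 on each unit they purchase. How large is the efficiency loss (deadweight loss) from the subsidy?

Deadweight loss = $20

Pre-subsidy: 176.2 - 0.2q = 115.8 + 0.2q gives q* = 151 and p* = 146.
With the rebate, buyers effectively pay pb = ps − 4, where ps is the price sellers receive.
On the curves, pb = 176.2 - 0.2q and ps = 115.8 + 0.2q; the wedge ps − pb = 4 gives 115.8 + 0.2q − (176.2 - 0.2q) = 4, so q' = 161.
Then pb = 176.2 − 0.2·161 = 144 and ps = 115.8 + 0.2·161 = 148.
The subsidy expands output by 161 − 151 = 10 past the efficient level; on those units the gap between marginal cost and willingness to pay runs from 0 up to 4.
DWL = ½ × 4 × 10 = 20.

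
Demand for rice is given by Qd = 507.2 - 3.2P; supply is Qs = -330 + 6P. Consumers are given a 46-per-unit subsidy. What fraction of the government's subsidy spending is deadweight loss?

DWL / government spending = 2/13

Pre-subsidy: 507.2 - 3.2P = -330 + 6P gives P* = 91, Q* = 216.
With the rebate, buyers effectively pay Pb = Ps − 46, where Ps is the price sellers receive.
Demand in terms of Ps becomes Qd = 507.2 − 3.2(Ps − 46) = 654.4 - 3.2Ps. Setting this equal to supply: 654.4 - 3.2Ps = -330 + 6Ps, so Ps = 107.
Buyers pay Pb = 107 − 46 = 61; Q' = -330 + 6·107 = 312.
ΔCS = ½(216 + 312)(91 − 61) = 7920; ΔPS = ½(216 + 312)(107 − 91) = 4224.
Government spending = 46 × 312 = 14352.
DWL = ½ × 46 × (312 − 216) = 2208; fraction = 2208 / 14352 = 2/13.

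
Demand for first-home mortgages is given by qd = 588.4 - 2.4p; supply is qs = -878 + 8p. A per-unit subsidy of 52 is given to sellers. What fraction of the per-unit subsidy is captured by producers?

Producer share = 3/13

Pre-subsidy: 588.4 - 2.4p = -878 + 8p gives p* = 141, q* = 250.
With the subsidy, sellers receive ps = pb + 52 for each unit, where pb is the price buyers pay.
Supply in terms of pb becomes qs = -878 + 8(pb + 52) = -462 + 8pb. Setting this equal to demand: 588.4 - 2.4pb = -462 + 8pb, so pb = 101.
Sellers receive ps = 101 + 52 = 153; q' = 588.4 − 2.4·101 = 346.
Buyers' price falls by p* − pb = 141 − 101 = 40; sellers' price rises by ps − p* = 153 − 141 = 12.
So producers capture 12/52 = 3/13 of each unit of subsidy.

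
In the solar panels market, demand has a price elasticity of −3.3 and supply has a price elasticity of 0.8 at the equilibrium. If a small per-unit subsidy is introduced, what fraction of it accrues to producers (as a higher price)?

For a small subsidy around the equilibrium, the benefit split depends on the relative slopes, which at a point are proportional to the elasticities.
Buyer share = εs/(εs + |εd|) = 0.8/(0.8 + 3.3) = 8/41; seller share = |εd|/(εs + |εd|) = 33/41.
So producers capture 33/41 of the subsidy.

Producer share = 33/41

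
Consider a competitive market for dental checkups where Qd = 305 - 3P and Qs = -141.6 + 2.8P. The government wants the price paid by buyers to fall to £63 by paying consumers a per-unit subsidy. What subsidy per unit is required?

At a buyer price of 63, quantity demanded is 305 − 3·63 = 116.
Sellers supply 116 only when they receive Ps with -141.6 + 2.8·Ps = 116, i.e. Ps = 92.
s = Ps − Pb = 92 − 63 = 29.

Required subsidy s = £29 per unit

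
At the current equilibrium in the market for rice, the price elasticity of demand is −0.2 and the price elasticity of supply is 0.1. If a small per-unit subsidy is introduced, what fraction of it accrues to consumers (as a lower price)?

Consumer share = 1/3

For a small subsidy around the equilibrium, the benefit split depends on the relative slopes, which at a point are proportional to the elasticities.
Buyer share = εs/(εs + |εd|) = 0.1/(0.1 + 0.2) = 1/3; seller share = |εd|/(εs + |εd|) = 2/3.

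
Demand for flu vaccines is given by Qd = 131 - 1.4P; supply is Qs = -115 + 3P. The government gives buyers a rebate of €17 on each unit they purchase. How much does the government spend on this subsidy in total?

Government cost = 25789/22

Pre-subsidy: 131 - 1.4P = -115 + 3P gives P* = 615/11, Q* = 580/11.
With the rebate, buyers effectively pay Pb = Ps − 17, where Ps is the price sellers receive.
Demand in terms of Ps becomes Qd = 131 − 1.4(Ps − 17) = 154.8 - 1.4Ps. Setting this equal to supply: 154.8 - 1.4Ps = -115 + 3Ps, so Ps = 1349/22.
Buyers pay Pb = 1349/22 − 17 = 975/22; Q' = -115 + 3·(1349/22) = 1517/22.
Government outlay = subsidy × quantity = 17 × 1517/22 = 25789/22.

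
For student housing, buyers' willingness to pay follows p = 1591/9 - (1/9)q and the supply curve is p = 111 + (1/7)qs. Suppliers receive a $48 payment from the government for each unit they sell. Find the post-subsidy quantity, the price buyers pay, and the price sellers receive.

q' = 448; buyers pay $127; sellers receive $175

Pre-subsidy: 1591/9 - (1/9)q = 111 + (1/7)q gives q* = 259 and p* = 148.
With the subsidy, sellers receive ps = pb + 48 for each unit, where pb is the price buyers pay.
On the curves, pb = 1591/9 - (1/9)q and ps = 111 + (1/7)q; the wedge ps − pb = 48 gives 111 + (1/7)q − (1591/9 - (1/9)q) = 48, so q' = 448.
Then pb = 1591/9 − (1/9)·448 = 127 and ps = 111 + (1/7)·448 = 175.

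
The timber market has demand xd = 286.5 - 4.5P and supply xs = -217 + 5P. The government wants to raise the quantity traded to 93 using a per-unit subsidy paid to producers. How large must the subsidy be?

At x = 93, invert demand for the buyer price: Pb = (286.5 − 93)/4.5 = 43; invert supply for the seller price: Ps = (93 − (-217))/5 = 62.
The subsidy must fill the gap: s = Ps − Pb = 62 − 43 = 19.

Required subsidy s = 19 per unit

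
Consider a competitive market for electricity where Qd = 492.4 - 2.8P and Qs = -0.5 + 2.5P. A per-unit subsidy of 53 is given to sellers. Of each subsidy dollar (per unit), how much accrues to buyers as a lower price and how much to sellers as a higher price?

Buyers gain 25 per unit; sellers gain 28 per unit

Pre-subsidy: 492.4 - 2.8P = -0.5 + 2.5P gives P* = 93, Q* = 232.
With the subsidy, sellers receive Ps = Pb + 53 for each unit, where Pb is the price buyers pay.
Supply in terms of Pb becomes Qs = -0.5 + 2.5(Pb + 53) = 132 + 2.5Pb. Setting this equal to demand: 492.4 - 2.8Pb = 132 + 2.5Pb, so Pb = 68.
Sellers receive Ps = 68 + 53 = 121; Q' = 492.4 − 2.8·68 = 302.
Buyers' price falls by P* − Pb = 93 − 68 = 25; sellers' price rises by Ps − P* = 121 − 93 = 28.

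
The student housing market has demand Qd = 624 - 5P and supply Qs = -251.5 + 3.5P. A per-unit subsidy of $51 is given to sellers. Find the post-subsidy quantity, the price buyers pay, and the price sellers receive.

Q' = 214; buyers pay $82; sellers receive $133

Pre-subsidy: 624 - 5P = -251.5 + 3.5P gives P* = 103, Q* = 109.
With the subsidy, sellers receive Ps = Pb + 51 for each unit, where Pb is the price buyers pay.
Supply in terms of Pb becomes Qs = -251.5 + 3.5(Pb + 51) = -73 + 3.5Pb. Setting this equal to demand: 624 - 5Pb = -73 + 3.5Pb, so Pb = 82.
Sellers receive Ps = 82 + 51 = 133; Q' = 624 − 5·82 = 214.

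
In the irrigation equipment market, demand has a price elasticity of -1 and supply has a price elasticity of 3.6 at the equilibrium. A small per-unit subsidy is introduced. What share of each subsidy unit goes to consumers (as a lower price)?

Consumer share = 18/23

For a small subsidy around the equilibrium, the benefit split depends on the relative slopes, which at a point are proportional to the elasticities.
Buyer share = εs/(εs + |εd|) = 3.6/(3.6 + 1) = 18/23; seller share = |εd|/(εs + |εd|) = 5/23.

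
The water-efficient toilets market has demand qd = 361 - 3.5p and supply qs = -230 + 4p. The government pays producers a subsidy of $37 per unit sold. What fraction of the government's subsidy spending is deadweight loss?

Pre-subsidy: 361 - 3.5p = -230 + 4p gives p* = 78.8, q* = 85.2.
With the subsidy, sellers receive ps = pb + 37 for each unit, where pb is the price buyers pay.
Supply in terms of pb becomes qs = -230 + 4(pb + 37) = -82 + 4pb. Setting this equal to demand: 361 - 3.5pb = -82 + 4pb, so pb = 886/15.
Sellers receive ps = 886/15 + 37 = 1441/15; q' = 361 − 3.5·(886/15) = 2314/15.
ΔCS = ½(85.2 + 2314/15)(78.8 − 886/15) = 531616/225; ΔPS = ½(85.2 + 2314/15)(1441/15 − 78.8) = 465164/225.
Government spending = 37 × 2314/15 = 85618/15.
DWL = ½ × 37 × (2314/15 − 85.2) = 19166/15; fraction = (19166/15) / (85618/15) = 259/1157.

DWL / government spending = 259/1157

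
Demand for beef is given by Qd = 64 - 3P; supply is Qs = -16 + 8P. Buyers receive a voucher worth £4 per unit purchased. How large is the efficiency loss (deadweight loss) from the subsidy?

Deadweight loss = 192/11

Pre-subsidy: 64 - 3P = -16 + 8P gives P* = 80/11, Q* = 464/11.
With the rebate, buyers effectively pay Pb = Ps − 4, where Ps is the price sellers receive.
Demand in terms of Ps becomes Qd = 64 − 3(Ps − 4) = 76 - 3Ps. Setting this equal to supply: 76 - 3Ps = -16 + 8Ps, so Ps = 92/11.
Buyers pay Pb = 92/11 − 4 = 48/11; Q' = -16 + 8·(92/11) = 560/11.
The subsidy expands output by 560/11 − 464/11 = 96/11 past the efficient level; on those units the gap between marginal cost and willingness to pay runs from 0 up to 4.
DWL = ½ × 4 × 96/11 = 192/11.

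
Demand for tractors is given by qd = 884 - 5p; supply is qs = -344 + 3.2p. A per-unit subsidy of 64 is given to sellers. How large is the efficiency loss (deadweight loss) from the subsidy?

Deadweight loss = 163840/41

Pre-subsidy: 884 - 5p = -344 + 3.2p gives p* = 6140/41, q* = 5544/41.
With the subsidy, sellers receive ps = pb + 64 for each unit, where pb is the price buyers pay.
Supply in terms of pb becomes qs = -344 + 3.2(pb + 64) = -139.2 + 3.2pb. Setting this equal to demand: 884 - 5pb = -139.2 + 3.2pb, so pb = 5116/41.
Sellers receive ps = 5116/41 + 64 = 7740/41; q' = 884 − 5·(5116/41) = 10664/41.
The subsidy expands output by 10664/41 − 5544/41 = 5120/41 past the efficient level; on those units the gap between marginal cost and willingness to pay runs from 0 up to 64.
DWL = ½ × 64 × 5120/41 = 163840/41.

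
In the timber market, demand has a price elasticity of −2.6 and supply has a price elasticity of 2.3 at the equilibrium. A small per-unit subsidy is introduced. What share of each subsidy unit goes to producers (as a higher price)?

For a small subsidy around the equilibrium, the benefit split depends on the relative slopes, which at a point are proportional to the elasticities.
Buyer share = εs/(εs + |εd|) = 2.3/(2.3 + 2.6) = 23/49; seller share = |εd|/(εs + |εd|) = 26/49.
So producers capture 26/49 of the subsidy.

Producer share = 26/49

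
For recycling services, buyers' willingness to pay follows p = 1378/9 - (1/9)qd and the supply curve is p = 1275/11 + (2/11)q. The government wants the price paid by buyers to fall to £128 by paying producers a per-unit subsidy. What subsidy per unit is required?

At a buyer price of 128, quantity demanded is 1378 − 9·128 = 226.
Sellers supply 226 only when they receive ps = 1275/11 + (2/11)·226 = 157.
s = ps − pb = 157 − 128 = 29.

Required subsidy s = £29 per unit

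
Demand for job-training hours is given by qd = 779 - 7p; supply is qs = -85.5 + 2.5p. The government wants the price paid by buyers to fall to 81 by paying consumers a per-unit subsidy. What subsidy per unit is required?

Required subsidy s = 38 per unit

At a buyer price of 81, quantity demanded is 779 − 7·81 = 212.
Sellers supply 212 only when they receive ps with -85.5 + 2.5·ps = 212, i.e. ps = 119.
s = ps − pb = 119 − 81 = 38.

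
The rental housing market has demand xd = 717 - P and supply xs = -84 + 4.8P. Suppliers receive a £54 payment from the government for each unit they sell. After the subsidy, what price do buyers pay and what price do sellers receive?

Pre-subsidy: 717 - P = -84 + 4.8P gives P* = 4005/29, x* = 16788/29.
With the subsidy, sellers receive Ps = Pb + 54 for each unit, where Pb is the price buyers pay.
Supply in terms of Pb becomes xs = -84 + 4.8(Pb + 54) = 175.2 + 4.8Pb. Setting this equal to demand: 717 - Pb = 175.2 + 4.8Pb, so Pb = 2709/29.
Sellers receive Ps = 2709/29 + 54 = 4275/29; x' = 717 − 1·(2709/29) = 18084/29.

Buyers pay 2709/29; sellers receive 4275/29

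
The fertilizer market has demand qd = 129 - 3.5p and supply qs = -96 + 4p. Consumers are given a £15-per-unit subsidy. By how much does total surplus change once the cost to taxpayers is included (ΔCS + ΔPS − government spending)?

Pre-subsidy: 129 - 3.5p = -96 + 4p gives p* = 30, q* = 24.
With the rebate, buyers effectively pay pb = ps − 15, where ps is the price sellers receive.
Demand in terms of ps becomes qd = 129 − 3.5(ps − 15) = 181.5 - 3.5ps. Setting this equal to supply: 181.5 - 3.5ps = -96 + 4ps, so ps = 37.
Buyers pay pb = 37 − 15 = 22; q' = -96 + 4·37 = 52.
ΔCS = ½(24 + 52)(30 − 22) = 304; ΔPS = ½(24 + 52)(37 − 30) = 266.
Government spending = 15 × 52 = 780.
Net change = 304 + 266 − 780 = -210. The loss equals the DWL triangle ½·15·28.

Net change in total surplus = -£210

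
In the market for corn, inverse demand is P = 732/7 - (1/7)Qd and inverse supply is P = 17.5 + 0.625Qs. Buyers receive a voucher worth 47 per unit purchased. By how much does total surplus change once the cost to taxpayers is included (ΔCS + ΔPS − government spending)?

Net change in total surplus = -61852/43

Pre-subsidy: 732/7 - (1/7)Q = 17.5 + 0.625Q gives Q* = 4876/43 and P* = 3800/43.
With the rebate, buyers effectively pay Pb = Ps − 47, where Ps is the price sellers receive.
On the curves, Pb = 732/7 - (1/7)Q and Ps = 17.5 + 0.625Q; the wedge Ps − Pb = 47 gives 17.5 + 0.625Q − (732/7 - (1/7)Q) = 47, so Q' = 7508/43.
Then Pb = 732/7 − (1/7)·(7508/43) = 3424/43 and Ps = 17.5 + 0.625·(7508/43) = 5445/43.
ΔCS = ½(4876/43 + 7508/43)(3800/43 − 3424/43) = 54144/43; ΔPS = ½(4876/43 + 7508/43)(5445/43 − 3800/43) = 236880/43.
Government spending = 47 × 7508/43 = 352876/43.
Net change = 54144/43 + 236880/43 − 352876/43 = -61852/43. The loss equals the DWL triangle ½·47·2632/43.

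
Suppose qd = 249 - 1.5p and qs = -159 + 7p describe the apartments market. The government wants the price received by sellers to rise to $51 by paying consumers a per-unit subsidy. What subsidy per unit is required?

Required subsidy s = $17 per unit

At a seller price of 51, quantity supplied is -159 + 7·51 = 198.
Buyers absorb 198 only when they pay pb with 249 − 1.5·pb = 198, i.e. pb = 34.
s = ps − pb = 51 − 34 = 17.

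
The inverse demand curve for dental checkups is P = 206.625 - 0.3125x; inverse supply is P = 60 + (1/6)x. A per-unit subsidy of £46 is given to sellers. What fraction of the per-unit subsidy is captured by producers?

Producer share = 8/23

Pre-subsidy: 206.625 - 0.3125x = 60 + (1/6)x gives x* = 306 and P* = 111.
With the subsidy, sellers receive Ps = Pb + 46 for each unit, where Pb is the price buyers pay.
On the curves, Pb = 206.625 - 0.3125x and Ps = 60 + (1/6)x; the wedge Ps − Pb = 46 gives 60 + (1/6)x − (206.625 - 0.3125x) = 46, so x' = 402.
Then Pb = 206.625 − 0.3125·402 = 81 and Ps = 60 + (1/6)·402 = 127.
Buyers' price falls by P* − Pb = 111 − 81 = 30; sellers' price rises by Ps − P* = 127 − 111 = 16.
So producers capture 16/46 = 8/23 of each unit of subsidy.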